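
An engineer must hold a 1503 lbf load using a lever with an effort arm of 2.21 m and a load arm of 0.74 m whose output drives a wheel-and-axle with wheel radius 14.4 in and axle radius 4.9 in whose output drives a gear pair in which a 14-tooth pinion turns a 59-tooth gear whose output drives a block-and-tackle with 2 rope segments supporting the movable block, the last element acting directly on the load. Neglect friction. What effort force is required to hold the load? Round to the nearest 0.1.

Lever MA = effort arm / load arm = 2.21/0.74 = 2.9865.
Wheel-and-axle MA = R/r = 14.4/4.9 = 2.9388.
Gear pair MA = 59/14 = 4.2143.
Block-and-tackle MA = number of supporting rope parts = 2.
Combined ideal MA = 2.9865 × 2.9388 × 4.2143 × 2 = 73.974.
Effort = load / MA = 1503 / 73.974 = 20.318 lbf.

20.3 lbf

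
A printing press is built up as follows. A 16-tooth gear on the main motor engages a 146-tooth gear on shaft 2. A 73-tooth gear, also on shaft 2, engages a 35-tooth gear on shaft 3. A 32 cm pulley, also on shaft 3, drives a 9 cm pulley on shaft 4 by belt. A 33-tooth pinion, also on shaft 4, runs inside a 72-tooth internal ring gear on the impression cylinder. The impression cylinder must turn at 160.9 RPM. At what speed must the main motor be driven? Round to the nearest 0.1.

432.0 RPM

Overall ratio R = 9.125 × 0.47945 × 0.28125 × 2.1818 = 2.6847.
Required input speed = output speed × R = 160.9 × 2.6847 = 431.96 RPM.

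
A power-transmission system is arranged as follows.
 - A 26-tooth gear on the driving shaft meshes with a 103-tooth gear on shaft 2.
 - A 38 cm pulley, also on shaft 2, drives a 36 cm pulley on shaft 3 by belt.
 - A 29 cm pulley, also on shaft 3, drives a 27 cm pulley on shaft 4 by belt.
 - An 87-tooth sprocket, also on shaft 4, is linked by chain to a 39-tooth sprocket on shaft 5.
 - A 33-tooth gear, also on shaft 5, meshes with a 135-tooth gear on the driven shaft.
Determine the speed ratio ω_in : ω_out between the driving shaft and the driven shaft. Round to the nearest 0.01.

Each stage contributes driven/driver: gear mesh 103/26 = 3.9615, belt 36/38 = 0.94737, belt 27/29 = 0.93103, chain 39/87 = 0.44828, gear mesh 135/33 = 4.0909.
Overall: 3.9615 × 0.94737 × 0.93103 × 0.44828 × 4.0909 = 6.4079.

6.41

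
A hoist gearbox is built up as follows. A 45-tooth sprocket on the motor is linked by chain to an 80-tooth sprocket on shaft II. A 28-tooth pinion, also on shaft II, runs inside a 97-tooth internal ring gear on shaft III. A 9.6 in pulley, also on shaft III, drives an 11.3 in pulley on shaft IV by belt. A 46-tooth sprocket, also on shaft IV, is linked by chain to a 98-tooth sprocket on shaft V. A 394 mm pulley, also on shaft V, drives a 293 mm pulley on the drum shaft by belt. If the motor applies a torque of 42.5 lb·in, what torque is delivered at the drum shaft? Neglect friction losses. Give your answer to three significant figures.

chain 80/45 = 1.7778 → τ = 42.5·1.7778 = 75.556 lb·in
internal gear 97/28 = 3.4643 → τ = 75.556·3.4643 = 261.75 lb·in
belt 11.3/9.6 = 1.1771 → τ = 261.75·1.1771 = 308.1 lb·in
chain 98/46 = 2.1304 → τ = 308.1·2.1304 = 656.38 lb·in
belt 293/394 = 0.74365 → τ = 656.38·0.74365 = 488.12 lb·in

488 lb·in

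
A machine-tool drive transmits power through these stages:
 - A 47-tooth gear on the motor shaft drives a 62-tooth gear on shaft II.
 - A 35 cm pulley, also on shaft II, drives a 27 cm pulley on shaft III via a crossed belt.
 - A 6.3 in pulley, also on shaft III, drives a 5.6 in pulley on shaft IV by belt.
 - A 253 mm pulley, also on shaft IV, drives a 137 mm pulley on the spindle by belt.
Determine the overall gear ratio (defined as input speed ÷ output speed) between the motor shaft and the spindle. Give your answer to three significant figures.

Each stage contributes driven/driver: gear mesh 62/47 = 1.3191, belt 27/35 = 0.77143, belt 5.6/6.3 = 0.88889, belt 137/253 = 0.5415.
Overall: 1.3191 × 0.77143 × 0.88889 × 0.5415 = 0.48982.

0.490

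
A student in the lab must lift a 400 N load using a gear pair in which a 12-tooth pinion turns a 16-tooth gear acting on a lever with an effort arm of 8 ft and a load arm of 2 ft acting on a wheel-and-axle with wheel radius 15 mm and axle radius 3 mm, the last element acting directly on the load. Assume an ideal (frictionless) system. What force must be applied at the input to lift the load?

Gear pair MA = 16/12 = 1.3333.
Lever MA = effort arm / load arm = 8/2 = 4.
Wheel-and-axle MA = R/r = 15/3 = 5.
Combined ideal MA = 1.3333 × 4 × 5 = 26.667.
Effort = load / MA = 400 / 26.667 = 15 N.

15 N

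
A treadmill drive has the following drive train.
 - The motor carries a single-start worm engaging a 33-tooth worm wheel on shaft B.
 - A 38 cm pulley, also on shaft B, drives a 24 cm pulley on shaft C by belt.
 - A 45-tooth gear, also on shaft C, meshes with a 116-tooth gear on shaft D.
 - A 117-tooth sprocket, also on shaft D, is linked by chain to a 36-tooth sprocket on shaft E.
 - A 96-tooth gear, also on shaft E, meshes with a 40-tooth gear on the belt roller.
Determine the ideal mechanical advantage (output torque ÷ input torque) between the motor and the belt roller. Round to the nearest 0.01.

Each stage contributes driven/driver: worm 33/1 = 33, belt 24/38 = 0.63158, gear mesh 116/45 = 2.5778, chain 36/117 = 0.30769, gear mesh 40/96 = 0.41667.
Overall: 33 × 0.63158 × 2.5778 × 0.30769 × 0.41667 = 6.888.

6.89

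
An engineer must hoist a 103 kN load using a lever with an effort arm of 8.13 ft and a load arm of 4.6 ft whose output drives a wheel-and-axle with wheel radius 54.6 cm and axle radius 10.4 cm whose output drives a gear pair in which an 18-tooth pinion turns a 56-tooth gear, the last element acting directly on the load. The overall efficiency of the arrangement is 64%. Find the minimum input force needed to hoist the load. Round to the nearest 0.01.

Lever MA = effort arm / load arm = 8.13/4.6 = 1.7674.
Wheel-and-axle MA = R/r = 54.6/10.4 = 5.25.
Gear pair MA = 56/18 = 3.1111.
Combined ideal MA = 1.7674 × 5.25 × 3.1111 = 28.867.
Actual MA = 28.867 × 0.64 = 18.475.
Effort = load / actual MA = 103 / 18.475 = 5.5751 kN.

5.58 kN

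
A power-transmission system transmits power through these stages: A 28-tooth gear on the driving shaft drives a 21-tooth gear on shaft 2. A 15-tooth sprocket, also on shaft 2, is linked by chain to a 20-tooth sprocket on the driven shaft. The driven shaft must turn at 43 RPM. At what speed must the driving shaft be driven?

Overall ratio R = 0.75 × 1.3333 = 1.
Required input speed = output speed × R = 43 × 1 = 43 RPM.

43 RPM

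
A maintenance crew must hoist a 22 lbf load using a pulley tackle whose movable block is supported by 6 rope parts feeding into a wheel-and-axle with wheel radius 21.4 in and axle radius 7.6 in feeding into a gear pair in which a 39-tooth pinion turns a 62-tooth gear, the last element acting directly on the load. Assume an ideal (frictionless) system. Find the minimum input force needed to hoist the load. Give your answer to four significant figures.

Block-and-tackle MA = number of supporting rope parts = 6.
Wheel-and-axle MA = R/r = 21.4/7.6 = 2.8158.
Gear pair MA = 62/39 = 1.5897.
Combined ideal MA = 6 × 2.8158 × 1.5897 = 26.858.
Effort = load / MA = 22 / 26.858 = 0.81911 lbf.

0.8191 lbf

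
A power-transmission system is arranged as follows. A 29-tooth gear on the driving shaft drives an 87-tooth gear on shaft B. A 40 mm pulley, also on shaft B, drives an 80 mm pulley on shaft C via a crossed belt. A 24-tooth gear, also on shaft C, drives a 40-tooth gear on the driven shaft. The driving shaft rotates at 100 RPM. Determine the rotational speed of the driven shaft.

gear mesh 87/29 = 3 → 100/3 = 33.333 RPM
belt 80/40 = 2 → 33.333/2 = 16.667 RPM
gear mesh 40/24 = 1.6667 → 16.667/1.6667 = 10 RPM

10 RPM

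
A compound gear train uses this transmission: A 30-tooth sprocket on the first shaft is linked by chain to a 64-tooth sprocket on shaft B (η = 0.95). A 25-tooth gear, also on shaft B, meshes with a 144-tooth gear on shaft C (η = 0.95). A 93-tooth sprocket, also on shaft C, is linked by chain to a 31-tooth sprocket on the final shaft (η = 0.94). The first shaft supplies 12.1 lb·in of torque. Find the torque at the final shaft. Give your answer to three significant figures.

42.0 lb·in

After the chain (64/30): 12.1 × 2.1333 × 0.95 = 24.523 lb·in
After the gear mesh (144/25): 24.523 × 5.76 × 0.95 = 134.19 lb·in
After the chain (31/93): 134.19 × 0.33333 × 0.94 = 42.046 lb·in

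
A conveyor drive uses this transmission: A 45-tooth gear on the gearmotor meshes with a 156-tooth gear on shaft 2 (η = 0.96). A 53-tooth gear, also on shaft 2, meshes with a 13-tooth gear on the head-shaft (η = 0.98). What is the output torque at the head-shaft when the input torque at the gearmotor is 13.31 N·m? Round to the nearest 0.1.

10.6 N·m

gear mesh 156/45 = 3.4667 → τ = 13.31·3.4667·0.96 = 44.296 N·m
gear mesh 13/53 = 0.24528 → τ = 44.296·0.24528·0.98 = 10.648 N·m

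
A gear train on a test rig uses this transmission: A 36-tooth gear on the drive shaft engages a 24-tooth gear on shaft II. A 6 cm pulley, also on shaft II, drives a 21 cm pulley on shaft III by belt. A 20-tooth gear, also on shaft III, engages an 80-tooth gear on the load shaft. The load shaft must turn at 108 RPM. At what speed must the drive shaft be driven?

1008 RPM

Overall ratio R = 0.66667 × 3.5 × 4 = 9.3333.
Required input speed = output speed × R = 108 × 9.3333 = 1008 RPM.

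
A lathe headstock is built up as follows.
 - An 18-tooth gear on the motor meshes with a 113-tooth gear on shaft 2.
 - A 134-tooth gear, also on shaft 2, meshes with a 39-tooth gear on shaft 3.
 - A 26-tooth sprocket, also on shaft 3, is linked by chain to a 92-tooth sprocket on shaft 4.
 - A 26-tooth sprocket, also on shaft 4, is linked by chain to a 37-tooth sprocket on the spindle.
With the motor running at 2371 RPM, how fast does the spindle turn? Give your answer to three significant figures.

the motor → shaft 2 (gear mesh, 113/18): 2371 ÷ 6.2778 = 377.68 RPM
shaft 2 → shaft 3 (gear mesh, 39/134): 377.68 ÷ 0.29104 = 1297.7 RPM
shaft 3 → shaft 4 (chain, 92/26): 1297.7 ÷ 3.5385 = 366.73 RPM
shaft 4 → the spindle (chain, 37/26): 366.73 ÷ 1.4231 = 257.71 RPM

258 RPM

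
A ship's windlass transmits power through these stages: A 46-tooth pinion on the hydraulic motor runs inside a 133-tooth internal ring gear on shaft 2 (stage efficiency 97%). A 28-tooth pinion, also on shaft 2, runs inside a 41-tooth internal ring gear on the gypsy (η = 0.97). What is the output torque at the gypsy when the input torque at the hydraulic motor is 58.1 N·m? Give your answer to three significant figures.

After the internal gear (133/46): 58.1 × 2.8913 × 0.97 = 162.95 N·m
After the internal gear (41/28): 162.95 × 1.4643 × 0.97 = 231.44 N·m

231 N·m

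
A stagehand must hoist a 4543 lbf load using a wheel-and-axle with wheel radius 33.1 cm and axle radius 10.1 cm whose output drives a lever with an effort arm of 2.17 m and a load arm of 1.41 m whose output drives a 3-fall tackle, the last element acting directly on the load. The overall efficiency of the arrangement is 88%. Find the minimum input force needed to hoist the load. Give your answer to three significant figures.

341 lbf

Wheel-and-axle MA = R/r = 33.1/10.1 = 3.2772.
Lever MA = effort arm / load arm = 2.17/1.41 = 1.539.
Block-and-tackle MA = number of supporting rope parts = 3.
Combined ideal MA = 3.2772 × 1.539 × 3 = 15.131.
Actual MA = 15.131 × 0.88 = 13.315.
Effort = load / actual MA = 4543 / 13.315 = 341.19 lbf.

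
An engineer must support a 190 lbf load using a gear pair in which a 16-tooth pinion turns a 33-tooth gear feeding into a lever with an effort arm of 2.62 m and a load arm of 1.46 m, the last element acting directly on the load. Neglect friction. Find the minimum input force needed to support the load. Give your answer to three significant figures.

51.3 lbf

Gear pair MA = 33/16 = 2.0625.
Lever MA = effort arm / load arm = 2.62/1.46 = 1.7945.
Combined ideal MA = 2.0625 × 1.7945 = 3.7012.
Effort = load / MA = 190 / 3.7012 = 51.335 lbf.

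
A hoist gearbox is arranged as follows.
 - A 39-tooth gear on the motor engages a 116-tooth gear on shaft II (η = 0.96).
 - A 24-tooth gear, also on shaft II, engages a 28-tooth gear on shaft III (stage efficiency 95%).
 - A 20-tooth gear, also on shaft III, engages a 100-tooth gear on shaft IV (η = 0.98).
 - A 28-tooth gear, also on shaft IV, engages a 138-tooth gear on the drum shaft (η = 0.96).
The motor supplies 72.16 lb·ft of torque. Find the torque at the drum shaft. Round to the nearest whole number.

gear mesh 116/39 = 2.9744 → τ = 72.16·2.9744·0.96 = 206.04 lb·ft
gear mesh 28/24 = 1.1667 → τ = 206.04·1.1667·0.95 = 228.37 lb·ft
gear mesh 100/20 = 5 → τ = 228.37·5·0.98 = 1119 lb·ft
gear mesh 138/28 = 4.9286 → τ = 1119·4.9286·0.96 = 5294.4 lb·ft

5294 lb·ft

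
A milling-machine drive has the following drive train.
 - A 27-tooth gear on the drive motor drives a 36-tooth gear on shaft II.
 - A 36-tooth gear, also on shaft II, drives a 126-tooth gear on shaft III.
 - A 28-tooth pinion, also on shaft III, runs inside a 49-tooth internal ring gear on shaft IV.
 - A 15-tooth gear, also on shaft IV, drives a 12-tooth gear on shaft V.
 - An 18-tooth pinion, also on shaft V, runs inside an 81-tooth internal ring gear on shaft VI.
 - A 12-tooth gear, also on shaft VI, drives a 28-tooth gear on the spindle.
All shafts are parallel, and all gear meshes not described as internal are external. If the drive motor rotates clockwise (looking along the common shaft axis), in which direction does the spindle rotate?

clockwise

the drive motor → shaft II: external mesh, 1 reversal → CCW.
shaft II → shaft III: external mesh, 1 reversal → CW.
shaft III → shaft IV: internal mesh, same direction → CW.
shaft IV → shaft V: external mesh, 1 reversal → CCW.
shaft V → shaft VI: internal mesh, same direction → CCW.
shaft VI → the spindle: external mesh, 1 reversal → CW.
4 reversals in total — an even number — so the spindle turns the same way as the drive motor.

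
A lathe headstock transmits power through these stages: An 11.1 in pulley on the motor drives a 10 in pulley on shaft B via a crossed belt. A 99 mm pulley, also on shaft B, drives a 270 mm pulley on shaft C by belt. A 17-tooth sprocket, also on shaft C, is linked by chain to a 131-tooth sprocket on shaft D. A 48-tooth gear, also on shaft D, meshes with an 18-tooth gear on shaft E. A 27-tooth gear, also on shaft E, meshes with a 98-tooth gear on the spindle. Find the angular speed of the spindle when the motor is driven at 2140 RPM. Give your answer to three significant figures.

Belt: ratio = 10/11.1 = 0.9009, so shaft B turns at 2140 / 0.9009 = 2375.4 RPM.
Belt: ratio = 270/99 = 2.7273, so shaft C turns at 2375.4 / 2.7273 = 870.98 RPM.
Chain: ratio = 131/17 = 7.7059, so shaft D turns at 870.98 / 7.7059 = 113.03 RPM.
Gear mesh: ratio = 18/48 = 0.375, so shaft E turns at 113.03 / 0.375 = 301.41 RPM.
Gear mesh: ratio = 98/27 = 3.6296, so the spindle turns at 301.41 / 3.6296 = 83.041 RPM.

83.0 RPM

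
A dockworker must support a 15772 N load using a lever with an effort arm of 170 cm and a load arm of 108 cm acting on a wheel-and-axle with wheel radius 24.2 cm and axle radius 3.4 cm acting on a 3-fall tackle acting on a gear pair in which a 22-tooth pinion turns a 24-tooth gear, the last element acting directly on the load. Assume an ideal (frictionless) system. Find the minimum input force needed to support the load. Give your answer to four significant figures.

Lever MA = effort arm / load arm = 170/108 = 1.5741.
Wheel-and-axle MA = R/r = 24.2/3.4 = 7.1176.
Block-and-tackle MA = number of supporting rope parts = 3.
Gear pair MA = 24/22 = 1.0909.
Combined ideal MA = 1.5741 × 7.1176 × 3 × 1.0909 = 36.667.
Effort = load / MA = 15772 / 36.667 = 430.15 N.

430.1 N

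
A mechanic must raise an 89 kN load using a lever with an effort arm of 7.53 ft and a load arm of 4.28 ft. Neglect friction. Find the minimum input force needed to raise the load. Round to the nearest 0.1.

50.6 kN

Lever MA = effort arm / load arm = 7.53/4.28 = 1.7593.
Effort = load / MA = 89 / 1.7593 = 50.587 kN.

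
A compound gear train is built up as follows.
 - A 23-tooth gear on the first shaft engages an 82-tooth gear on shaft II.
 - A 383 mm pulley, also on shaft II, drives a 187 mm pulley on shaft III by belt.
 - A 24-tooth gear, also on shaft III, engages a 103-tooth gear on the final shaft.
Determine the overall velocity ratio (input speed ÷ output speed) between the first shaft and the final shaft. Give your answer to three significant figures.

Each stage contributes driven/driver: gear mesh 82/23 = 3.5652, belt 187/383 = 0.48825, gear mesh 103/24 = 4.2917.
Overall: 3.5652 × 0.48825 × 4.2917 = 7.4706.

7.47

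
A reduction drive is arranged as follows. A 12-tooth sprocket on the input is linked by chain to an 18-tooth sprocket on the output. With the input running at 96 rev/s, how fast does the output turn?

64 rev/s

Chain: ratio = 18/12 = 1.5, so the output turns at 96 / 1.5 = 64 rev/s.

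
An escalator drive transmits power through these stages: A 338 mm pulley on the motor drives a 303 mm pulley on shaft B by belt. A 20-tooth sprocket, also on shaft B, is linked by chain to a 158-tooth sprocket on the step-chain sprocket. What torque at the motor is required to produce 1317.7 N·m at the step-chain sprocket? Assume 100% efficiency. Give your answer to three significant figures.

186 N·m

Overall ratio R = 0.89645 × 7.9 = 7.082.
Input torque = output torque / R = 1317.7 / 7.082 = 186.06 N·m.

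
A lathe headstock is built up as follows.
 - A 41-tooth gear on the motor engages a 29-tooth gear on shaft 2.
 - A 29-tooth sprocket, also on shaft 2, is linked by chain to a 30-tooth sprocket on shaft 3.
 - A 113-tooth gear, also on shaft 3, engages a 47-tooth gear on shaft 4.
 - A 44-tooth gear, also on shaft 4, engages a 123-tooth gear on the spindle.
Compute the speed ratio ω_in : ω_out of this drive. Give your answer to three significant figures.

0.851

Each stage contributes driven/driver: gear mesh 29/41 = 0.70732, chain 30/29 = 1.0345, gear mesh 47/113 = 0.41593, gear mesh 123/44 = 2.7955.
Overall: 0.70732 × 1.0345 × 0.41593 × 2.7955 = 0.85076.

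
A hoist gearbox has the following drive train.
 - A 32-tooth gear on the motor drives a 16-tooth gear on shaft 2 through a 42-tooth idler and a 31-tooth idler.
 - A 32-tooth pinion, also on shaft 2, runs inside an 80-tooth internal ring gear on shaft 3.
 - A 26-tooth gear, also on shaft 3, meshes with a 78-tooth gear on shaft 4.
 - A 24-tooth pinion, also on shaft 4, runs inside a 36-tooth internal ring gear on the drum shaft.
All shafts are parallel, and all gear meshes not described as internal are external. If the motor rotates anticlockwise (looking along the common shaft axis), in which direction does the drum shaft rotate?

the motor → shaft 2: driver → idler → idler → driven is 3 external meshes, 3 reversals → CW.
shaft 2 → shaft 3: internal mesh, same direction → CW.
shaft 3 → shaft 4: external mesh, 1 reversal → CCW.
shaft 4 → the drum shaft: internal mesh, same direction → CCW.
4 reversals in total — an even number — so the drum shaft turns the same way as the motor.

anticlockwise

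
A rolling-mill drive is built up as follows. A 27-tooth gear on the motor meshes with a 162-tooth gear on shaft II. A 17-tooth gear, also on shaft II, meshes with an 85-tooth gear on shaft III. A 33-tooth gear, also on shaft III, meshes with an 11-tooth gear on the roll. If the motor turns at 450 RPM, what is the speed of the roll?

Gear mesh: ratio = 162/27 = 6, so shaft II turns at 450 / 6 = 75 RPM.
Gear mesh: ratio = 85/17 = 5, so shaft III turns at 75 / 5 = 15 RPM.
Gear mesh: ratio = 11/33 = 0.33333, so the roll turns at 15 / 0.33333 = 45 RPM.

45 RPM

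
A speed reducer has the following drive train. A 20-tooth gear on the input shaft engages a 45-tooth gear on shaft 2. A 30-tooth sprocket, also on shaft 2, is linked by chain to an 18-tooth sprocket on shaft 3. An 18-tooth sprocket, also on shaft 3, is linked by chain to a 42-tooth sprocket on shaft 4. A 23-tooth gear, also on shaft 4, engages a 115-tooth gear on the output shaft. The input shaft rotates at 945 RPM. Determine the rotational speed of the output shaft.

60 RPM

gear mesh 45/20 = 2.25 → 945/2.25 = 420 RPM
chain 18/30 = 0.6 → 420/0.6 = 700 RPM
chain 42/18 = 2.3333 → 700/2.3333 = 300 RPM
gear mesh 115/23 = 5 → 300/5 = 60 RPM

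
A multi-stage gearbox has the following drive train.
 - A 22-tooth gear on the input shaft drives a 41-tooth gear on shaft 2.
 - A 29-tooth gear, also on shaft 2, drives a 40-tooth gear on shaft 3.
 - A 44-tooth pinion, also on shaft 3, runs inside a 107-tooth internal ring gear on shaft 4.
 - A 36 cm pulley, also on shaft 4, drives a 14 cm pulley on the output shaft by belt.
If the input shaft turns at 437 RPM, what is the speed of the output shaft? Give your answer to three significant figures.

the input shaft → shaft 2 (gear mesh, 41/22): 437 ÷ 1.8636 = 234.49 RPM
shaft 2 → shaft 3 (gear mesh, 40/29): 234.49 ÷ 1.3793 = 170 RPM
shaft 3 → shaft 4 (internal gear, 107/44): 170 ÷ 2.4318 = 69.908 RPM
shaft 4 → the output shaft (belt, 14/36): 69.908 ÷ 0.38889 = 179.76 RPM

180 RPM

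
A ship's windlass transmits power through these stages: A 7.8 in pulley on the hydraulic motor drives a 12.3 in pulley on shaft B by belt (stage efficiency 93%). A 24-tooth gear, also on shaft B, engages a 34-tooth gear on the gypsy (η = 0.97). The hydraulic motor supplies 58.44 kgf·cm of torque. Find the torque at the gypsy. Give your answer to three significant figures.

After the belt (12.3/7.8): 58.44 × 1.5769 × 0.93 = 85.705 kgf·cm
After the gear mesh (34/24): 85.705 × 1.4167 × 0.97 = 117.77 kgf·cm

118 kgf·cm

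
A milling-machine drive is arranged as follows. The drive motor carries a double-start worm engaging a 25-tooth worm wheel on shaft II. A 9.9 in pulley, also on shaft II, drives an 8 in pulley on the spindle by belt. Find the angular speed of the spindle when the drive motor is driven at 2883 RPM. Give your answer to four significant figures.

285.4 RPM

the drive motor → shaft II (worm, 25/2): 2883 ÷ 12.5 = 230.64 RPM
shaft II → the spindle (belt, 8/9.9): 230.64 ÷ 0.80808 = 285.42 RPM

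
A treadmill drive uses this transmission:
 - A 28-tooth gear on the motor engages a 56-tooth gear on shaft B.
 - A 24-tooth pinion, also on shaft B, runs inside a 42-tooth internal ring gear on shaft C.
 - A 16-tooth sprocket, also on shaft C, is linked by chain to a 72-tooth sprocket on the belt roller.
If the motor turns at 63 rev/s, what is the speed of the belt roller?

4 rev/s

Gear mesh: ratio = 56/28 = 2, so shaft B turns at 63 / 2 = 31.5 rev/s.
Internal gear: ratio = 42/24 = 1.75, so shaft C turns at 31.5 / 1.75 = 18 rev/s.
Chain: ratio = 72/16 = 4.5, so the belt roller turns at 18 / 4.5 = 4 rev/s.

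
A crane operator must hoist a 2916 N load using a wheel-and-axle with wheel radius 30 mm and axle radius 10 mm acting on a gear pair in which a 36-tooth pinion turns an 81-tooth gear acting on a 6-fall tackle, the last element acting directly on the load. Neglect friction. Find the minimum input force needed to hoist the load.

Wheel-and-axle MA = R/r = 30/10 = 3.
Gear pair MA = 81/36 = 2.25.
Block-and-tackle MA = number of supporting rope parts = 6.
Combined ideal MA = 3 × 2.25 × 6 = 40.5.
Effort = load / MA = 2916 / 40.5 = 72 N.

72 N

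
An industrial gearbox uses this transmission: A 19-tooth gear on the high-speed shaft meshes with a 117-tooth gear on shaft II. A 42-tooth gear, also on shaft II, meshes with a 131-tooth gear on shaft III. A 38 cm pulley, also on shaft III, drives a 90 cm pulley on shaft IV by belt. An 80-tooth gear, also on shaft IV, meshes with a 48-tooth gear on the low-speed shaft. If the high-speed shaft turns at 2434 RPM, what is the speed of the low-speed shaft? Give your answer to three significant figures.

gear mesh 117/19 = 6.1579 → 2434/6.1579 = 395.26 RPM
gear mesh 131/42 = 3.119 → 395.26/3.119 = 126.73 RPM
belt 90/38 = 2.3684 → 126.73/2.3684 = 53.507 RPM
gear mesh 48/80 = 0.6 → 53.507/0.6 = 89.178 RPM

89.2 RPM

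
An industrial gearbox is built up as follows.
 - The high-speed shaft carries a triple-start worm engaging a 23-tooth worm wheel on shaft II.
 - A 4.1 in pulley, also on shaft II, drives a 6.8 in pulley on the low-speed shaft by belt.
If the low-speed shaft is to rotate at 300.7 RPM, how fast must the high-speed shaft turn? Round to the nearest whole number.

Overall ratio R = 7.6667 × 1.6585 = 12.715.
Required input speed = output speed × R = 300.7 × 12.715 = 3823.5 RPM.

3824 RPM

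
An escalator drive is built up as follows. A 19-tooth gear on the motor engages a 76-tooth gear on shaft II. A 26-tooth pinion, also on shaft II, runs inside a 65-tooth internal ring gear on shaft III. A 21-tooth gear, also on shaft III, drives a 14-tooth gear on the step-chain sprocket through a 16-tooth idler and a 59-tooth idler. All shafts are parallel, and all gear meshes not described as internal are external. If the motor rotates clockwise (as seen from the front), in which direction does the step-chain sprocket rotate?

clockwise

the motor → shaft II: external mesh, 1 reversal → CCW.
shaft II → shaft III: internal mesh, same direction → CCW.
shaft III → the step-chain sprocket: driver → idler → idler → driven is 3 external meshes, 3 reversals → CW.
4 reversals in total — an even number — so the step-chain sprocket turns the same way as the motor.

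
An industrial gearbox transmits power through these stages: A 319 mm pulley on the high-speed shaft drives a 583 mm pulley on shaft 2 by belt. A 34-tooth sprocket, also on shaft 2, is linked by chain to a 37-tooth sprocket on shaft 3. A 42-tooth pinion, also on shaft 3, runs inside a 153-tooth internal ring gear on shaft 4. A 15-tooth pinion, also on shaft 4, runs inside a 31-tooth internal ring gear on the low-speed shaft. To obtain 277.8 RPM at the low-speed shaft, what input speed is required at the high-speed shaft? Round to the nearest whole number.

4160 RPM

Overall ratio R = 1.8276 × 1.0882 × 3.6429 × 2.0667 = 14.973.
Required input speed = output speed × R = 277.8 × 14.973 = 4159.5 RPM.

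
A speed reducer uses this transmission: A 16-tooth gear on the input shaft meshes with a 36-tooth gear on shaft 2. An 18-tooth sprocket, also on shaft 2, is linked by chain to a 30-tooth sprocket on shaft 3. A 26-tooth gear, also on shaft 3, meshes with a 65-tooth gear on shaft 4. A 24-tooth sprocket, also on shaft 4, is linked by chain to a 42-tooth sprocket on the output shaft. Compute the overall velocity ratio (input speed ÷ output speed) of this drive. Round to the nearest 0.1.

16.4

Each stage contributes driven/driver: gear mesh 36/16 = 2.25, chain 30/18 = 1.6667, gear mesh 65/26 = 2.5, chain 42/24 = 1.75.
Overall: 2.25 × 1.6667 × 2.5 × 1.75 = 16.406.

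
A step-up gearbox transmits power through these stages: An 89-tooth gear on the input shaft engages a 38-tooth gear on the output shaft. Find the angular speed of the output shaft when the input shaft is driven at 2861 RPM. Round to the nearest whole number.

gear mesh 38/89 = 0.42697 → 2861/0.42697 = 6700.8 RPM

6701 RPM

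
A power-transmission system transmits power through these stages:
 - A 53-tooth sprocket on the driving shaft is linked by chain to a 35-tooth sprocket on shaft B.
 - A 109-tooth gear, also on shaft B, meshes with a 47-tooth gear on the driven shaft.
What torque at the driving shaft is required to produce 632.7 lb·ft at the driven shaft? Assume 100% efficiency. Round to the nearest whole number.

2222 lb·ft

Overall ratio R = 0.66038 × 0.43119 = 0.28475.
Input torque = output torque / R = 632.7 / 0.28475 = 2222 lb·ft.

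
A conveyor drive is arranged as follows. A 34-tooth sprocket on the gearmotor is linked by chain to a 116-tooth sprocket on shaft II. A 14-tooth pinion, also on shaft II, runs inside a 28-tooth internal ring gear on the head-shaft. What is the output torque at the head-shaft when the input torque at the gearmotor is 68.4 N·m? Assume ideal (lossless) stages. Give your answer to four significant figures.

Chain: ratio = 116/34 = 3.4118; torque at shaft II = 68.4 × 3.4118 = 233.36 N·m.
Internal gear: ratio = 28/14 = 2; torque at the head-shaft = 233.36 × 2 = 466.73 N·m.

466.7 N·m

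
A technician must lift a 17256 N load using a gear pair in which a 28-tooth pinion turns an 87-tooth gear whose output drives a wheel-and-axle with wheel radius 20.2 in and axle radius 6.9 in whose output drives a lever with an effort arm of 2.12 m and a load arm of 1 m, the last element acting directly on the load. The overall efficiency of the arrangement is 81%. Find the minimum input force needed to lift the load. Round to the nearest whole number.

1105 N

Gear pair MA = 87/28 = 3.1071.
Wheel-and-axle MA = R/r = 20.2/6.9 = 2.9275.
Lever MA = effort arm / load arm = 2.12/1 = 2.12.
Combined ideal MA = 3.1071 × 2.9275 × 2.12 = 19.284.
Actual MA = 19.284 × 0.81 = 15.62.
Effort = load / actual MA = 17256 / 15.62 = 1104.7 N.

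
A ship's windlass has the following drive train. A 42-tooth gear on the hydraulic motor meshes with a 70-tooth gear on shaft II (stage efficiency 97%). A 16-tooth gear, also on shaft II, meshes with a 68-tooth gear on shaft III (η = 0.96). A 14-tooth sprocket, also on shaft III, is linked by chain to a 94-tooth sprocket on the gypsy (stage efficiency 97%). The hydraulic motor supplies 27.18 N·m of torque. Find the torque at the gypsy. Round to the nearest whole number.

gear mesh 70/42 = 1.6667 → τ = 27.18·1.6667·0.97 = 43.941 N·m
gear mesh 68/16 = 4.25 → τ = 43.941·4.25·0.96 = 179.28 N·m
chain 94/14 = 6.7143 → τ = 179.28·6.7143·0.97 = 1167.6 N·m

1168 N·m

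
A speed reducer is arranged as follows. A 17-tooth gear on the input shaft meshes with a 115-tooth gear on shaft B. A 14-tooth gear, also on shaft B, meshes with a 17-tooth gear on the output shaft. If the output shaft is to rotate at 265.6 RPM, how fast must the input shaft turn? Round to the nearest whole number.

Overall ratio R = 6.7647 × 1.2143 = 8.2143.
Required input speed = output speed × R = 265.6 × 8.2143 = 2181.7 RPM.

2182 RPM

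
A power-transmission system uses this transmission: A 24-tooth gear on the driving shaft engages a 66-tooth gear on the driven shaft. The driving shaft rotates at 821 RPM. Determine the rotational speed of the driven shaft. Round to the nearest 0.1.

298.5 RPM

the driving shaft → the driven shaft (gear mesh, 66/24): 821 ÷ 2.75 = 298.55 RPM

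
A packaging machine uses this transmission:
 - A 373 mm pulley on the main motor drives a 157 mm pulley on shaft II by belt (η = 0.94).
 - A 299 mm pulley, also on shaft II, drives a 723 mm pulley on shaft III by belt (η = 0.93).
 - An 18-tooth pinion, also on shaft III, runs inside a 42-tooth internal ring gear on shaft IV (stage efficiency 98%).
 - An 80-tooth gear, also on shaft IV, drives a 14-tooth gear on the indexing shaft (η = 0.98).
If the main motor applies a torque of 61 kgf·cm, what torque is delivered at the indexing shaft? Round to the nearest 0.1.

After the belt (157/373): 61 × 0.42091 × 0.94 = 24.135 kgf·cm
After the belt (723/299): 24.135 × 2.4181 × 0.93 = 54.275 kgf·cm
After the internal gear (42/18): 54.275 × 2.3333 × 0.98 = 124.11 kgf·cm
After the gear mesh (14/80): 124.11 × 0.175 × 0.98 = 21.285 kgf·cm

21.3 kgf·cm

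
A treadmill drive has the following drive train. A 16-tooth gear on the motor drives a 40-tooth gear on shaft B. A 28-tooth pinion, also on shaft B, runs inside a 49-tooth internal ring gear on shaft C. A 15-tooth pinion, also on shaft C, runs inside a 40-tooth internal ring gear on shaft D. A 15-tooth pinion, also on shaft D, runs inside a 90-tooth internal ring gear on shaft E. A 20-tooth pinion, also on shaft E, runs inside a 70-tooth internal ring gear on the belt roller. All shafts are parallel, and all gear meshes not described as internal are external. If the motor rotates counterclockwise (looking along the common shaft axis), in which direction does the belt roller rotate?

clockwise

the motor → shaft B: external mesh, 1 reversal → CW.
shaft B → shaft C: internal mesh, same direction → CW.
shaft C → shaft D: internal mesh, same direction → CW.
shaft D → shaft E: internal mesh, same direction → CW.
shaft E → the belt roller: internal mesh, same direction → CW.
1 reversal in total — an odd number — so the belt roller turns opposite to the motor.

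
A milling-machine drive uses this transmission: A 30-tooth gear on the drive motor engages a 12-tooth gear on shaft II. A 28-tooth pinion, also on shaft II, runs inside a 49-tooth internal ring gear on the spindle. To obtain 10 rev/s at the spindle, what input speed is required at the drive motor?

Overall ratio R = 0.4 × 1.75 = 0.7.
Required input speed = output speed × R = 10 × 0.7 = 7 rev/s.

7 rev/s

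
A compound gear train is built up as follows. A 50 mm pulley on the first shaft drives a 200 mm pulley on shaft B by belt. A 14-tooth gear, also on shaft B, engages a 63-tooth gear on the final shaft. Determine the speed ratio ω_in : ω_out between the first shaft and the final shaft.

18

Each stage contributes driven/driver: belt 200/50 = 4, gear mesh 63/14 = 4.5.
Overall: 4 × 4.5 = 18.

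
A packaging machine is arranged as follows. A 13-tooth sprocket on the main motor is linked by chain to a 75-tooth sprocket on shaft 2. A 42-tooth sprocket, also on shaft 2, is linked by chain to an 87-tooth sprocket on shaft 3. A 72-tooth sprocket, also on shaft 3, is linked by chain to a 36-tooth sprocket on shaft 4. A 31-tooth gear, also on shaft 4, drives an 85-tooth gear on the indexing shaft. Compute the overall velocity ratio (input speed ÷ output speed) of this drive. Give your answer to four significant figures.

16.38

Each stage contributes driven/driver: chain 75/13 = 5.7692, chain 87/42 = 2.0714, chain 36/72 = 0.5, gear mesh 85/31 = 2.7419.
Overall: 5.7692 × 2.0714 × 0.5 × 2.7419 = 16.384.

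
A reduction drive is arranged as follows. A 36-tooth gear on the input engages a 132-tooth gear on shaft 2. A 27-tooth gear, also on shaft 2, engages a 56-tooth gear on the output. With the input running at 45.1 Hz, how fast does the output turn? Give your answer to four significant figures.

5.930 Hz

the input → shaft 2 (gear mesh, 132/36): 45.1 ÷ 3.6667 = 12.3 Hz
shaft 2 → the output (gear mesh, 56/27): 12.3 ÷ 2.0741 = 5.9304 Hz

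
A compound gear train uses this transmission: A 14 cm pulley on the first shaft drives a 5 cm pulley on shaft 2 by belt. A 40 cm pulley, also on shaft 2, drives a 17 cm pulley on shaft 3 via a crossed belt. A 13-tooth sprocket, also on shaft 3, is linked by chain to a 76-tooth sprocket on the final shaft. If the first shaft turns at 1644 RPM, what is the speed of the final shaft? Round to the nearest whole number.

1853 RPM

the first shaft → shaft 2 (belt, 5/14): 1644 ÷ 0.35714 = 4603.2 RPM
shaft 2 → shaft 3 (belt, 17/40): 4603.2 ÷ 0.425 = 10831 RPM
shaft 3 → the final shaft (chain, 76/13): 10831 ÷ 5.8462 = 1852.7 RPM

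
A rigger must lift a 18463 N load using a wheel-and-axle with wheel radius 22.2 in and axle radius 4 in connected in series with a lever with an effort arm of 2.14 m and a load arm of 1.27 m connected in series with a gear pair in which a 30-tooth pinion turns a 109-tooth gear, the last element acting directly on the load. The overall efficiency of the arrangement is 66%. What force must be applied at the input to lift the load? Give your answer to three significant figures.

823 N

Wheel-and-axle MA = R/r = 22.2/4 = 5.55.
Lever MA = effort arm / load arm = 2.14/1.27 = 1.685.
Gear pair MA = 109/30 = 3.6333.
Combined ideal MA = 5.55 × 1.685 × 3.6333 = 33.979.
Actual MA = 33.979 × 0.66 = 22.426.
Effort = load / actual MA = 18463 / 22.426 = 823.28 N.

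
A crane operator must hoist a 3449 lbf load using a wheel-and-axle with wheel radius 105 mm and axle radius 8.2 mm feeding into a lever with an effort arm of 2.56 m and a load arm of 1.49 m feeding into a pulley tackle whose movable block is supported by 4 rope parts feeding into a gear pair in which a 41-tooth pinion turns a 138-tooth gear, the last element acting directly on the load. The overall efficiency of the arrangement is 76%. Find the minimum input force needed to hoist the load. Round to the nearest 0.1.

15.3 lbf

Wheel-and-axle MA = R/r = 105/8.2 = 12.805.
Lever MA = effort arm / load arm = 2.56/1.49 = 1.7181.
Block-and-tackle MA = number of supporting rope parts = 4.
Gear pair MA = 138/41 = 3.3659.
Combined ideal MA = 12.805 × 1.7181 × 4 × 3.3659 = 296.2.
Actual MA = 296.2 × 0.76 = 225.11.
Effort = load / actual MA = 3449 / 225.11 = 15.321 lbf.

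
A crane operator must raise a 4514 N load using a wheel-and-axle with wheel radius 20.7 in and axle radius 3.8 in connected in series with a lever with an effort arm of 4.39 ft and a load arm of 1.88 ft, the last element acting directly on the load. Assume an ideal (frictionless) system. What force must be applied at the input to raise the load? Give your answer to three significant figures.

355 N

Wheel-and-axle MA = R/r = 20.7/3.8 = 5.4474.
Lever MA = effort arm / load arm = 4.39/1.88 = 2.3351.
Combined ideal MA = 5.4474 × 2.3351 = 12.72.
Effort = load / MA = 4514 / 12.72 = 354.87 N.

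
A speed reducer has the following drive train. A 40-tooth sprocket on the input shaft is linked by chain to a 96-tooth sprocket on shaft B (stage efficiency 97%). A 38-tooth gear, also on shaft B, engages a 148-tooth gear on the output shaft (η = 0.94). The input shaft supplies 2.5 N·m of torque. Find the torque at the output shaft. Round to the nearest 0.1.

chain 96/40 = 2.4 → τ = 2.5·2.4·0.97 = 5.82 N·m
gear mesh 148/38 = 3.8947 → τ = 5.82·3.8947·0.94 = 21.307 N·m

21.3 N·m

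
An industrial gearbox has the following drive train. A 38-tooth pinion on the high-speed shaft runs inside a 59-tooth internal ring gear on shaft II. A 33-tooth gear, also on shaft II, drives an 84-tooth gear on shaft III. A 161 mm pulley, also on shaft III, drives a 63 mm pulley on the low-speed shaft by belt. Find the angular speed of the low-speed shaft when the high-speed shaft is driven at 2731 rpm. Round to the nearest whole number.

1766 rpm

Internal gear: ratio = 59/38 = 1.5526, so shaft II turns at 2731 / 1.5526 = 1758.9 rpm.
Gear mesh: ratio = 84/33 = 2.5455, so shaft III turns at 1758.9 / 2.5455 = 691.02 rpm.
Belt: ratio = 63/161 = 0.3913, so the low-speed shaft turns at 691.02 / 0.3913 = 1765.9 rpm.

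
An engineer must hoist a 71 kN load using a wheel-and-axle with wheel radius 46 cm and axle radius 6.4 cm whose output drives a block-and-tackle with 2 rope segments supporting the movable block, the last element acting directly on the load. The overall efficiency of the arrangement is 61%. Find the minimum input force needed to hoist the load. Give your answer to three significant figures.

8.10 kN

Wheel-and-axle MA = R/r = 46/6.4 = 7.1875.
Block-and-tackle MA = number of supporting rope parts = 2.
Combined ideal MA = 7.1875 × 2 = 14.375.
Actual MA = 14.375 × 0.61 = 8.7687.
Effort = load / actual MA = 71 / 8.7687 = 8.0969 kN.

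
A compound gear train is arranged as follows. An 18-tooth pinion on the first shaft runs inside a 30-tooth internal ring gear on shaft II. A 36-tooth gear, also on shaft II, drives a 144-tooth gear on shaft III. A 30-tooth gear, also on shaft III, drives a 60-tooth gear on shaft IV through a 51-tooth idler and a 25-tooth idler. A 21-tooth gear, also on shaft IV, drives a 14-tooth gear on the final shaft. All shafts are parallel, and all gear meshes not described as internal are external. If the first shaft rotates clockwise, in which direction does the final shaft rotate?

the first shaft → shaft II: internal mesh, same direction → CW.
shaft II → shaft III: external mesh, 1 reversal → CCW.
shaft III → shaft IV: driver → idler → idler → driven is 3 external meshes, 3 reversals → CW.
shaft IV → the final shaft: external mesh, 1 reversal → CCW.
5 reversals in total — an odd number — so the final shaft turns opposite to the first shaft.

counterclockwise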